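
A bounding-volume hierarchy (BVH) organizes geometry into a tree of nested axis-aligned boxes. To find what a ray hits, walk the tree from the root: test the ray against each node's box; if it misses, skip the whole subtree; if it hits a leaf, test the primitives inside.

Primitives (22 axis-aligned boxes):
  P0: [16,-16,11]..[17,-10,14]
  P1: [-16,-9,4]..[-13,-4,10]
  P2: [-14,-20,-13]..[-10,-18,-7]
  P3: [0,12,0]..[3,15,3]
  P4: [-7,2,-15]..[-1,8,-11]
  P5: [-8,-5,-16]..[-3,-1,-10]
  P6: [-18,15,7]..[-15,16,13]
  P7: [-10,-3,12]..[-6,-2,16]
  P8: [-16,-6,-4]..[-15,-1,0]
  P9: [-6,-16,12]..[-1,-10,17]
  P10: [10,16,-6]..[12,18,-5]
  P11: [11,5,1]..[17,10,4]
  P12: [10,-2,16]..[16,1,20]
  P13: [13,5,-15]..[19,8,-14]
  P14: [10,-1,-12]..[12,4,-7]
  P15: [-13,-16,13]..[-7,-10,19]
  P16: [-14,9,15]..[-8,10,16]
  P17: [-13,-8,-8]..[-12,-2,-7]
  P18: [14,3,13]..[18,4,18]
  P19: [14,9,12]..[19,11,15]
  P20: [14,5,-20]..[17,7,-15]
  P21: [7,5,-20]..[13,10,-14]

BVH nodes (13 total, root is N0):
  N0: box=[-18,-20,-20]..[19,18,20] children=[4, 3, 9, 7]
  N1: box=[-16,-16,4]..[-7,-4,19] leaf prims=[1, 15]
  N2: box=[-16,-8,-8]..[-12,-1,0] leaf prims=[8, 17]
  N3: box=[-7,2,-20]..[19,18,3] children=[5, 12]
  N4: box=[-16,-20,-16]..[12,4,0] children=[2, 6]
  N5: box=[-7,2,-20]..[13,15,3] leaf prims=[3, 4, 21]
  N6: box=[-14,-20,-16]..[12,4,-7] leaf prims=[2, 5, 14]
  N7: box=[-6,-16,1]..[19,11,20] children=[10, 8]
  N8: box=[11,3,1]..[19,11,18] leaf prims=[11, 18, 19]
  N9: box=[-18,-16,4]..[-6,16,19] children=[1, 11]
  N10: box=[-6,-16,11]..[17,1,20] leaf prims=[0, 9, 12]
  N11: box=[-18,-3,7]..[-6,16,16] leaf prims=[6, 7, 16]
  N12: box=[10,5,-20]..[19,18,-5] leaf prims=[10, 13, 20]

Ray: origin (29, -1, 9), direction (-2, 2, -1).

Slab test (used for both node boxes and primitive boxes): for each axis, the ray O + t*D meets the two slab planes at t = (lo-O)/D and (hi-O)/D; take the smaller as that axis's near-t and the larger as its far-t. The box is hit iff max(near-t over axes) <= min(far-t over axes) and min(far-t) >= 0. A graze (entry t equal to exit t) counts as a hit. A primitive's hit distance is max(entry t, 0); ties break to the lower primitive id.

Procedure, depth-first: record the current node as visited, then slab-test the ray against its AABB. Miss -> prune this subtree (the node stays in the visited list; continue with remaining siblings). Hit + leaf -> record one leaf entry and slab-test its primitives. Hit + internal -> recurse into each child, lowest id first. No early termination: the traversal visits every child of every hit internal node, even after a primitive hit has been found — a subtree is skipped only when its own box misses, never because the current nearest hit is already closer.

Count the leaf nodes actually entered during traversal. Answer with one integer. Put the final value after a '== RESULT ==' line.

Traverse from the root:
N0 x:[5,47/2] y:[-19/2,19/2] z:[-11,29] -> hit [5,19/2], descend [3, 4, 7, 9]
  N3 x:[5,18] y:[3/2,19/2] z:[6,29] -> hit [6,19/2], descend [5, 12]
    N5 x:[8,18] y:[3/2,8] z:[6,29] -> hit [8,8] leaf, test {P3(miss), P4(miss), P21(miss)}
    N12 x:[5,19/2] y:[3,19/2] z:[14,29] -> miss, prune
  N4 x:[17/2,45/2] y:[-19/2,5/2] z:[9,25] -> miss, prune
  N7 x:[5,35/2] y:[-15/2,6] z:[-11,8] -> hit [5,6], descend [8, 10]
    N8 x:[5,9] y:[2,6] z:[-9,8] -> hit [5,6] leaf, test {P11(miss), P18(miss), P19(miss)}
    N10 x:[6,35/2] y:[-15/2,1] z:[-11,-2] -> miss, prune
  N9 x:[35/2,47/2] y:[-15/2,17/2] z:[-10,5] -> miss, prune

Visited [0, 3, 5, 12, 4, 7, 8, 10, 9]. Tests: 9 box, 2 leaf. Nearest: miss.

== RESULT ==
2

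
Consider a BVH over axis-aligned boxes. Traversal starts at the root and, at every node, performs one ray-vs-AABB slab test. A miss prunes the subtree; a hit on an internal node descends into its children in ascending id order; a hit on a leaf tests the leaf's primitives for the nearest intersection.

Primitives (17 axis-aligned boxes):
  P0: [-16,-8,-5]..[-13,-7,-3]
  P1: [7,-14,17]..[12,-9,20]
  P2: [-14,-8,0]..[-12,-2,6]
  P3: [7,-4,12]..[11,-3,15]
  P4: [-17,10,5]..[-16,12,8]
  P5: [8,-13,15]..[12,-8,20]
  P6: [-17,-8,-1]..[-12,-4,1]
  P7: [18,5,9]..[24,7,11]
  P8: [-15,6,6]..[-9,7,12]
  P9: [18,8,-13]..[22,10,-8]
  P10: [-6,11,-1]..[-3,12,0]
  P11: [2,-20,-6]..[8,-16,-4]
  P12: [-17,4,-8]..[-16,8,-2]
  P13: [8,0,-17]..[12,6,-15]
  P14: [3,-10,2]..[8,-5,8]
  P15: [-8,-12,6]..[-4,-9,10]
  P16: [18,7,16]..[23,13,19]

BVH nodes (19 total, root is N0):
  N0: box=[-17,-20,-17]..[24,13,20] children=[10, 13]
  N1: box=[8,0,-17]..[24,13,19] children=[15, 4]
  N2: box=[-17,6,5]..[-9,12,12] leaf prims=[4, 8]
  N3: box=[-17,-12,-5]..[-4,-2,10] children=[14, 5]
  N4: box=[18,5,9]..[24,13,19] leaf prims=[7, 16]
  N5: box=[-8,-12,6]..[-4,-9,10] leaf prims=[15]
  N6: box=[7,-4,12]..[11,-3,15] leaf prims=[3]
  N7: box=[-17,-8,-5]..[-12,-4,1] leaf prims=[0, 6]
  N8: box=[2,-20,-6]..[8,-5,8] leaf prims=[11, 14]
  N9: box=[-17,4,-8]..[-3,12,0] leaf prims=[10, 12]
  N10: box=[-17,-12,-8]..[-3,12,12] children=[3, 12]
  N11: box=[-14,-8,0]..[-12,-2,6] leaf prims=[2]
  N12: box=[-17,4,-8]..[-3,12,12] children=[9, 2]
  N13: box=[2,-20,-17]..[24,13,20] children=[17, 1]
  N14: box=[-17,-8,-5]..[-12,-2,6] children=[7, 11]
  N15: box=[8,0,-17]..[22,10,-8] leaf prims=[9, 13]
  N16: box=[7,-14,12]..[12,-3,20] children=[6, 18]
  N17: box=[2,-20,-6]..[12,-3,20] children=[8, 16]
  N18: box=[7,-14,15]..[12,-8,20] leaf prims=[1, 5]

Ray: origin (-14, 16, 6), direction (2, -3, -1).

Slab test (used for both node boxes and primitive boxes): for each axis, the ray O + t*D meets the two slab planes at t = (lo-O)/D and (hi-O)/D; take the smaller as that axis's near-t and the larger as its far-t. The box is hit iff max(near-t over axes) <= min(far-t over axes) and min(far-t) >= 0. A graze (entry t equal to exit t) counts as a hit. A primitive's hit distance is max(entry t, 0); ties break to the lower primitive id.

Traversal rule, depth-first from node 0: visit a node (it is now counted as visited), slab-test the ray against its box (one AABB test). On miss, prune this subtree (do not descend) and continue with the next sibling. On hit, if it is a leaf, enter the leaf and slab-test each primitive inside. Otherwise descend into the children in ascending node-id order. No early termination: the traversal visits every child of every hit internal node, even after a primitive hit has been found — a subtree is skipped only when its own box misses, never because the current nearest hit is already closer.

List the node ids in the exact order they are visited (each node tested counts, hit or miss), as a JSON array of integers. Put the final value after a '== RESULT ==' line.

Traverse from the root:
N0 x:[-3/2,19] y:[1,12] z:[-14,23] -> hit [1,12], descend [10, 13]
  N10 x:[-3/2,11/2] y:[4/3,28/3] z:[-6,14] -> hit [4/3,11/2], descend [3, 12]
    N3 x:[-3/2,5] y:[6,28/3] z:[-4,11] -> miss, prune
    N12 x:[-3/2,11/2] y:[4/3,4] z:[-6,14] -> hit [4/3,4], descend [2, 9]
      N2 x:[-3/2,5/2] y:[4/3,10/3] z:[-6,1] -> miss, prune
      N9 x:[-3/2,11/2] y:[4/3,4] z:[6,14] -> miss, prune
  N13 x:[8,19] y:[1,12] z:[-14,23] -> hit [8,12], descend [1, 17]
    N1 x:[11,19] y:[1,16/3] z:[-13,23] -> miss, prune
    N17 x:[8,13] y:[19/3,12] z:[-14,12] -> hit [8,12], descend [8, 16]
      N8 x:[8,11] y:[7,12] z:[-2,12] -> hit [8,11] leaf, test {P11@t=32/3, P14(miss)}
      N16 x:[21/2,13] y:[19/3,10] z:[-14,-6] -> miss, prune

Visited [0, 10, 3, 12, 2, 9, 13, 1, 17, 8, 16]. Tests: 11 box, 1 leaf. Nearest: P11.

== RESULT ==
[0, 10, 3, 12, 2, 9, 13, 1, 17, 8, 16]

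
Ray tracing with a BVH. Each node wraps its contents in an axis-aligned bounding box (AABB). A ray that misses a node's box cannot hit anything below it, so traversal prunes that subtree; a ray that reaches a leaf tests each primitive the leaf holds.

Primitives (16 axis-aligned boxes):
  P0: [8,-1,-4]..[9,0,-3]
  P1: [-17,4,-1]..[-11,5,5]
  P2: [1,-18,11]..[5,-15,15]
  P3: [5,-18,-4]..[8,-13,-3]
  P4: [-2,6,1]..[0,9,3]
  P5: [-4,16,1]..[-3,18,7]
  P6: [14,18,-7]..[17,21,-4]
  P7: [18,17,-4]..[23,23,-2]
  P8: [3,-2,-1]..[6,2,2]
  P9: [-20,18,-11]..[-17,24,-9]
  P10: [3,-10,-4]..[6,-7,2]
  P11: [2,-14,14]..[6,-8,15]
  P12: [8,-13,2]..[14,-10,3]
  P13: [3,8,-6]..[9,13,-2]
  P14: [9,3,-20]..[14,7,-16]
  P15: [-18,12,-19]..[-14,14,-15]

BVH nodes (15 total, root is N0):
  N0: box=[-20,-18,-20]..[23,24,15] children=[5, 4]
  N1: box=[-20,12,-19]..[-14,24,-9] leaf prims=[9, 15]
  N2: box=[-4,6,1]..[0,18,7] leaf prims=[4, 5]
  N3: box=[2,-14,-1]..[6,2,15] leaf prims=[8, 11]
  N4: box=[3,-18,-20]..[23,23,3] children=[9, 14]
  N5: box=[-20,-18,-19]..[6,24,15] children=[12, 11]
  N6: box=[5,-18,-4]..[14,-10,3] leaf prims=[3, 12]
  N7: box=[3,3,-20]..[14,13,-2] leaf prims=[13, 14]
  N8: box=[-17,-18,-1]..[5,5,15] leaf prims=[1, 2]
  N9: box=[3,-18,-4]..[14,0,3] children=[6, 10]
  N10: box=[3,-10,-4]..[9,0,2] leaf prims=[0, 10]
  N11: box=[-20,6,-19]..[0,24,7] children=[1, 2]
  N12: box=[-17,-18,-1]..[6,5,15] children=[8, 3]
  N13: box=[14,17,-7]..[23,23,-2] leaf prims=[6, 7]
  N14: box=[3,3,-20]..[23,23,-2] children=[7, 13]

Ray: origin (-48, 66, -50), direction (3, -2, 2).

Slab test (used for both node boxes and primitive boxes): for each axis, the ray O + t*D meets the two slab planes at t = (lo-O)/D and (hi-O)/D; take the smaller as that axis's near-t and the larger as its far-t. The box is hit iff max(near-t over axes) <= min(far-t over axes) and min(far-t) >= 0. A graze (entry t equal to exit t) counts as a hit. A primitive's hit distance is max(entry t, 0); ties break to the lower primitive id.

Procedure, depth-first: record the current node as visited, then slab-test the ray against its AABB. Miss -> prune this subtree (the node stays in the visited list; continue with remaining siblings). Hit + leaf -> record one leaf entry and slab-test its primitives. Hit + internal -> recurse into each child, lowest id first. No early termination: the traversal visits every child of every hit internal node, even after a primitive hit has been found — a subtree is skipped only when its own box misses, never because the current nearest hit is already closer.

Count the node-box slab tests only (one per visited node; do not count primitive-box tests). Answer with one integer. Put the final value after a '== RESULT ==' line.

Traverse from the root:
N0 x:[28/3,71/3] y:[21,42] z:[15,65/2] -> hit [21,71/3], descend [4, 5]
  N4 x:[17,71/3] y:[43/2,42] z:[15,53/2] -> hit [43/2,71/3], descend [9, 14]
    N9 x:[17,62/3] y:[33,42] z:[23,53/2] -> miss, prune
    N14 x:[17,71/3] y:[43/2,63/2] z:[15,24] -> hit [43/2,71/3], descend [7, 13]
      N7 x:[17,62/3] y:[53/2,63/2] z:[15,24] -> miss, prune
      N13 x:[62/3,71/3] y:[43/2,49/2] z:[43/2,24] -> hit [43/2,71/3] leaf, test {P6(miss), P7@t=23}
  N5 x:[28/3,18] y:[21,42] z:[31/2,65/2] -> miss, prune

Summary -> nodes [0, 4, 9, 14, 7, 13, 5]; box-tests=7; leaf-entries=1; first=P7

== RESULT ==
7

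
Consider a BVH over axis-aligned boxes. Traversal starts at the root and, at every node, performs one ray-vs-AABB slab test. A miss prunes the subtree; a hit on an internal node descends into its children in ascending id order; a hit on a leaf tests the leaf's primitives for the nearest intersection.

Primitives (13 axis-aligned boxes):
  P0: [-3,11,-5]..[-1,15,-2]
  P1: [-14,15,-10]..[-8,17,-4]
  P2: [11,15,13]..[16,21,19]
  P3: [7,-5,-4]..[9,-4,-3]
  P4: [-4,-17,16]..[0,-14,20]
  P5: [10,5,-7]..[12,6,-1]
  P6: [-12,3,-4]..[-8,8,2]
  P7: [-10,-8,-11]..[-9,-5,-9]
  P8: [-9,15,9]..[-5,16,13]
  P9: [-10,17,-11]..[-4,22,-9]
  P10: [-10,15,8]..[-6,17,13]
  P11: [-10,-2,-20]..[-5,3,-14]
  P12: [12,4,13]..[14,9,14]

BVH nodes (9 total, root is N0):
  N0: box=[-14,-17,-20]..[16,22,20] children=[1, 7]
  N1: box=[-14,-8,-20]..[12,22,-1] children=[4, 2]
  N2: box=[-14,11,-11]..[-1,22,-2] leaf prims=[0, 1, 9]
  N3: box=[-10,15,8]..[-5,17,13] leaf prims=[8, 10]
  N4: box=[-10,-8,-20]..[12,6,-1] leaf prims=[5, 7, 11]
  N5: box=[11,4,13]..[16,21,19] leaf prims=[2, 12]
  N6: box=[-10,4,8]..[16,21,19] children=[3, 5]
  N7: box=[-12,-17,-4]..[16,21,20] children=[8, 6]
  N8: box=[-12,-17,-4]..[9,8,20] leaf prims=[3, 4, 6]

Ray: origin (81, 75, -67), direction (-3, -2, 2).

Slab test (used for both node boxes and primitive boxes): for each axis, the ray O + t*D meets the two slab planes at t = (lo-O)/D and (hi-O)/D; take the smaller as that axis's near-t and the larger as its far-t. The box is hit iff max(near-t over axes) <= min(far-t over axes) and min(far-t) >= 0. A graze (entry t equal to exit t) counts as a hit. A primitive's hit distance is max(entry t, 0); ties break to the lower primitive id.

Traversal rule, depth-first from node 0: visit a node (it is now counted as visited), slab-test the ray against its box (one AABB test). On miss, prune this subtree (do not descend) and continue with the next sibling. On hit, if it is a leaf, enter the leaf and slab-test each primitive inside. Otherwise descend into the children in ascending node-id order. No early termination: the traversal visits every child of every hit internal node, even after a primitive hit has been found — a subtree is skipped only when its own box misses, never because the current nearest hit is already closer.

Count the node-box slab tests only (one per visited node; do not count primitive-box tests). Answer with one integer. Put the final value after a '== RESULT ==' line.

Traverse from the root:
N0 x:[65/3,95/3] y:[53/2,46] z:[47/2,87/2] -> hit [53/2,95/3], descend [1, 7]
  N1 x:[23,95/3] y:[53/2,83/2] z:[47/2,33] -> hit [53/2,95/3], descend [2, 4]
    N2 x:[82/3,95/3] y:[53/2,32] z:[28,65/2] -> hit [28,95/3] leaf, test {P0(miss), P1@t=89/3, P9@t=85/3}
    N4 x:[23,91/3] y:[69/2,83/2] z:[47/2,33] -> miss, prune
  N7 x:[65/3,31] y:[27,46] z:[63/2,87/2] -> miss, prune

5 AABB tests over nodes [0, 1, 2, 4, 7]; 1 leaf entered; closest P9.

== RESULT ==
5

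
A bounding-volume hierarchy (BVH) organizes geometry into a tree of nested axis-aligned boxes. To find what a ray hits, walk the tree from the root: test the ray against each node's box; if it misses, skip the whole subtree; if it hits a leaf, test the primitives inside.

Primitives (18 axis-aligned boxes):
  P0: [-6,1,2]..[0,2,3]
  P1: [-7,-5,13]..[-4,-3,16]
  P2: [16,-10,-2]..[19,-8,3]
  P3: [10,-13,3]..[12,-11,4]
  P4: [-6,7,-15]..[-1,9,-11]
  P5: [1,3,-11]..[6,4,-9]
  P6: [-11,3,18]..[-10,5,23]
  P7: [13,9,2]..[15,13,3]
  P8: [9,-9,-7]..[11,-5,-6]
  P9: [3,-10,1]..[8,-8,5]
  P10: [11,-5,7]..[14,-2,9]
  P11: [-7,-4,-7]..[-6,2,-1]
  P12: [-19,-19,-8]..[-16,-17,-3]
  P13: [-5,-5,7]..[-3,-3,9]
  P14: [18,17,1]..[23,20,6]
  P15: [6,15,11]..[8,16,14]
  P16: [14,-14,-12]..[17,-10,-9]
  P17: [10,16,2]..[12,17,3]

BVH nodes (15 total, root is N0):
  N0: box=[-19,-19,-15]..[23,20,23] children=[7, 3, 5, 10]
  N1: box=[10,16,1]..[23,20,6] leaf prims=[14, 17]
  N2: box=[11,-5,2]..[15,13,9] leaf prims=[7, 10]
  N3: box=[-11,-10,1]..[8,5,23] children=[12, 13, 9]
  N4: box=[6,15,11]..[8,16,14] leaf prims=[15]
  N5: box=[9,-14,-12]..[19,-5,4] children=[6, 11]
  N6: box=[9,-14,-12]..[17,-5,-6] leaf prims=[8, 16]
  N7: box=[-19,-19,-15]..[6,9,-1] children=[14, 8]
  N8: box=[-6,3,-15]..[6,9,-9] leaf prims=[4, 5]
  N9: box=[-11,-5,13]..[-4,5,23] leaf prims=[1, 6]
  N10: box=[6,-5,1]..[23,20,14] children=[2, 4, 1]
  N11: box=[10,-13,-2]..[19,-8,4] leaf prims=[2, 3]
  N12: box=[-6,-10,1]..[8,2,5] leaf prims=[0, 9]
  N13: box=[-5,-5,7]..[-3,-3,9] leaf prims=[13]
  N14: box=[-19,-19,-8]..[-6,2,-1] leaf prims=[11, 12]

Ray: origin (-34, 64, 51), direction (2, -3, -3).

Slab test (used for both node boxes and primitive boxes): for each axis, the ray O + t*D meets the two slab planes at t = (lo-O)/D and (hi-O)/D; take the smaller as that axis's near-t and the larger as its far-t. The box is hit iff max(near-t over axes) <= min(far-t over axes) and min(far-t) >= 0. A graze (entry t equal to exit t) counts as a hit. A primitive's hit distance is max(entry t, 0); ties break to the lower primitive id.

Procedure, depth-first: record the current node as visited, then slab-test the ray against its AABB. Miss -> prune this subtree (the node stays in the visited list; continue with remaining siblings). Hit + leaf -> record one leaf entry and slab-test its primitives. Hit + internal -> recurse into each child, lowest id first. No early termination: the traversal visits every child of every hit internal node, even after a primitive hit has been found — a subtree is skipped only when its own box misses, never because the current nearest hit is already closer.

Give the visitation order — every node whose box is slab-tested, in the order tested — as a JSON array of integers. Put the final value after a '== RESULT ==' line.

Trace the traversal:
N0 x:[15/2,57/2] y:[44/3,83/3] z:[28/3,22] -> hit [44/3,22], descend [3, 5, 7, 10]
  N3 x:[23/2,21] y:[59/3,74/3] z:[28/3,50/3] -> miss, prune
  N5 x:[43/2,53/2] y:[23,26] z:[47/3,21] -> miss, prune
  N7 x:[15/2,20] y:[55/3,83/3] z:[52/3,22] -> hit [55/3,20], descend [8, 14]
    N8 x:[14,20] y:[55/3,61/3] z:[20,22] -> hit [20,20] leaf, test {P4(miss), P5@t=20}
    N14 x:[15/2,14] y:[62/3,83/3] z:[52/3,59/3] -> miss, prune
  N10 x:[20,57/2] y:[44/3,23] z:[37/3,50/3] -> miss, prune

7 AABB tests over nodes [0, 3, 5, 7, 8, 14, 10]; 1 leaf entered; closest P5.

== RESULT ==
[0, 3, 5, 7, 8, 14, 10]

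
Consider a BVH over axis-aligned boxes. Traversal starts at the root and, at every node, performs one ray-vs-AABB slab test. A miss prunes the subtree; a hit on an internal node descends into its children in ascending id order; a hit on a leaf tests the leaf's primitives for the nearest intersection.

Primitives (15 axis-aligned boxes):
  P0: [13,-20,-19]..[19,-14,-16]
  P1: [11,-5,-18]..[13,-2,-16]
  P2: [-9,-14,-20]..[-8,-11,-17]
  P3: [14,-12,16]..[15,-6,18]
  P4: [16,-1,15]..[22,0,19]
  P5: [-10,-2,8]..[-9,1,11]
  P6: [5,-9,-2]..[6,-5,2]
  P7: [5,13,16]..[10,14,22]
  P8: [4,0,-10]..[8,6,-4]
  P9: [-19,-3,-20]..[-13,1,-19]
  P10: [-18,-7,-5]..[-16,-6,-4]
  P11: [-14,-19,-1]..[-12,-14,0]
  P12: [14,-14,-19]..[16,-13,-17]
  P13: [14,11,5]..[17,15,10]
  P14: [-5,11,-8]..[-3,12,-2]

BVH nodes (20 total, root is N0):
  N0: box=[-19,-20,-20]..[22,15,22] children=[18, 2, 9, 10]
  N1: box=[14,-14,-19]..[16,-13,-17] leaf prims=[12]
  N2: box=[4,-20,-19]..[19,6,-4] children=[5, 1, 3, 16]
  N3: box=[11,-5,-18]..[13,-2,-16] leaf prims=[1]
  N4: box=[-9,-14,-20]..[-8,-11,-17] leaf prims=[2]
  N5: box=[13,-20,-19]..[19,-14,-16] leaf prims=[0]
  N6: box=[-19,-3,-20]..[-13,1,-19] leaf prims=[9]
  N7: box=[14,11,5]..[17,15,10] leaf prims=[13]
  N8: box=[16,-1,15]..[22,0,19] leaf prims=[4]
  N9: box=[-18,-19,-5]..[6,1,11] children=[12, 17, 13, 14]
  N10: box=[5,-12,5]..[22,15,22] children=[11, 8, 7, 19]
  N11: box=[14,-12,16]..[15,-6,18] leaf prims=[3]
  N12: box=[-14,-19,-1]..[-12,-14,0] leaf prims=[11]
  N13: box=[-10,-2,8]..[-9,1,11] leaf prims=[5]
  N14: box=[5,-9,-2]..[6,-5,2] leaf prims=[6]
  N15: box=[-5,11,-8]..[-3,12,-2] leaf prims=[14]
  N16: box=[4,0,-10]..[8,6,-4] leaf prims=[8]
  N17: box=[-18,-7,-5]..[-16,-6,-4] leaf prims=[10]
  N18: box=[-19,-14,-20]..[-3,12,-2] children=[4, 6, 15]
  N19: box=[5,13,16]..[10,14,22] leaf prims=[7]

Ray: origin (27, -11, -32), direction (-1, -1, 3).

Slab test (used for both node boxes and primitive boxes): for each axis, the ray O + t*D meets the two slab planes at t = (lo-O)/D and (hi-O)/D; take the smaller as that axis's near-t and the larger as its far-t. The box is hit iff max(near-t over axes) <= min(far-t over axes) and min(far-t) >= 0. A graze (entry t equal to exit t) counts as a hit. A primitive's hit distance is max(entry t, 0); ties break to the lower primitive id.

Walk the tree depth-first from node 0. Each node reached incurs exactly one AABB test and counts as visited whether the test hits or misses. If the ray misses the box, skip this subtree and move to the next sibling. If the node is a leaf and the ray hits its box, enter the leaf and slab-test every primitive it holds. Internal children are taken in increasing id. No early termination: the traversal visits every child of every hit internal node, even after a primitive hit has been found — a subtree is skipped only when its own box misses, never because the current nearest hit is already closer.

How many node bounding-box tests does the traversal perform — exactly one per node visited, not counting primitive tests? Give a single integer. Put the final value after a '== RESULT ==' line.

Walk:
N0 x:[5,46] y:[-26,9] z:[4,18] -> hit [5,9], descend [2, 9, 10, 18]
  N2 x:[8,23] y:[-17,9] z:[13/3,28/3] -> hit [8,9], descend [1, 3, 5, 16]
    N1 x:[11,13] y:[2,3] z:[13/3,5] -> miss, prune
    N3 x:[14,16] y:[-9,-6] z:[14/3,16/3] -> miss, prune
    N5 x:[8,14] y:[3,9] z:[13/3,16/3] -> miss, prune
    N16 x:[19,23] y:[-17,-11] z:[22/3,28/3] -> miss, prune
  N9 x:[21,45] y:[-12,8] z:[9,43/3] -> miss, prune
  N10 x:[5,22] y:[-26,1] z:[37/3,18] -> miss, prune
  N18 x:[30,46] y:[-23,3] z:[4,10] -> miss, prune

9 AABB tests over nodes [0, 2, 1, 3, 5, 16, 9, 10, 18]; 0 leaves entered; closest miss.

== RESULT ==
9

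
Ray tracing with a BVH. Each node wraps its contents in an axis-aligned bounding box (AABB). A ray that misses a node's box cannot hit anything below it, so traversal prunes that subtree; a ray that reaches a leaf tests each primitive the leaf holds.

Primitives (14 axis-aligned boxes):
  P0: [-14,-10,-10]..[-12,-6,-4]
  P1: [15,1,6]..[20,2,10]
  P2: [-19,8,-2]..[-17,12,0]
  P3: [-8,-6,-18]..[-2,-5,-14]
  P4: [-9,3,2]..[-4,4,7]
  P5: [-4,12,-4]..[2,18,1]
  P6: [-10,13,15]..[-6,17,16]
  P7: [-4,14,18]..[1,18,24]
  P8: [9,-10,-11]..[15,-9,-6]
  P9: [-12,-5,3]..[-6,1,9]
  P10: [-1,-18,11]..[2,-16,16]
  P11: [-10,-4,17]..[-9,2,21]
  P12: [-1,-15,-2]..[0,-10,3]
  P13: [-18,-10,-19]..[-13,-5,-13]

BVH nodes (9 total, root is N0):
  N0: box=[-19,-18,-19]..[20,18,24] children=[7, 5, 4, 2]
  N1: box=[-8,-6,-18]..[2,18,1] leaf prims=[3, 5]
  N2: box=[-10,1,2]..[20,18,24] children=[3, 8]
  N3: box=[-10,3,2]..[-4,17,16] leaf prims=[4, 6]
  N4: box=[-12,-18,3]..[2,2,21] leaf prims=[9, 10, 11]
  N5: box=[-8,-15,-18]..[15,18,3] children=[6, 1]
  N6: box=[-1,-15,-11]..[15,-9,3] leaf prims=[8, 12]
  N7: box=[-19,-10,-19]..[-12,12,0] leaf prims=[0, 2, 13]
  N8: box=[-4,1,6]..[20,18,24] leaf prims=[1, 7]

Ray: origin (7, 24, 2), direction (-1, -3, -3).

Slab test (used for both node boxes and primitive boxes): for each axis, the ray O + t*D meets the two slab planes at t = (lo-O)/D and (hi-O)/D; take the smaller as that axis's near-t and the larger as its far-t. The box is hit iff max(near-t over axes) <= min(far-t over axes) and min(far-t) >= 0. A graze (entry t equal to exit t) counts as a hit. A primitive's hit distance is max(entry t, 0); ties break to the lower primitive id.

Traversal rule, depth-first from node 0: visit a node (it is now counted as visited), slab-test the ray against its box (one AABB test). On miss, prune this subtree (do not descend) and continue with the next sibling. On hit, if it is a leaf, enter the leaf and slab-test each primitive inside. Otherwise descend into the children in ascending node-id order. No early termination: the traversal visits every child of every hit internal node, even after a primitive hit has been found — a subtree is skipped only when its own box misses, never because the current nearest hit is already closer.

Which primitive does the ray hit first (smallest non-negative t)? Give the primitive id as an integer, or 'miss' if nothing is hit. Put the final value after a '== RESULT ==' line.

Trace the traversal:
N0 x:[-13,26] y:[2,14] z:[-22/3,7] -> hit [2,7], descend [2, 4, 5, 7]
  N2 x:[-13,17] y:[2,23/3] z:[-22/3,0] -> miss, prune
  N4 x:[5,19] y:[22/3,14] z:[-19/3,-1/3] -> miss, prune
  N5 x:[-8,15] y:[2,13] z:[-1/3,20/3] -> hit [2,20/3], descend [1, 6]
    N1 x:[5,15] y:[2,10] z:[1/3,20/3] -> hit [5,20/3] leaf, test {P3(miss), P5(miss)}
    N6 x:[-8,8] y:[11,13] z:[-1/3,13/3] -> miss, prune
  N7 x:[19,26] y:[4,34/3] z:[2/3,7] -> miss, prune

7 AABB tests over nodes [0, 2, 4, 5, 1, 6, 7]; 1 leaf entered; closest miss.

== RESULT ==
miss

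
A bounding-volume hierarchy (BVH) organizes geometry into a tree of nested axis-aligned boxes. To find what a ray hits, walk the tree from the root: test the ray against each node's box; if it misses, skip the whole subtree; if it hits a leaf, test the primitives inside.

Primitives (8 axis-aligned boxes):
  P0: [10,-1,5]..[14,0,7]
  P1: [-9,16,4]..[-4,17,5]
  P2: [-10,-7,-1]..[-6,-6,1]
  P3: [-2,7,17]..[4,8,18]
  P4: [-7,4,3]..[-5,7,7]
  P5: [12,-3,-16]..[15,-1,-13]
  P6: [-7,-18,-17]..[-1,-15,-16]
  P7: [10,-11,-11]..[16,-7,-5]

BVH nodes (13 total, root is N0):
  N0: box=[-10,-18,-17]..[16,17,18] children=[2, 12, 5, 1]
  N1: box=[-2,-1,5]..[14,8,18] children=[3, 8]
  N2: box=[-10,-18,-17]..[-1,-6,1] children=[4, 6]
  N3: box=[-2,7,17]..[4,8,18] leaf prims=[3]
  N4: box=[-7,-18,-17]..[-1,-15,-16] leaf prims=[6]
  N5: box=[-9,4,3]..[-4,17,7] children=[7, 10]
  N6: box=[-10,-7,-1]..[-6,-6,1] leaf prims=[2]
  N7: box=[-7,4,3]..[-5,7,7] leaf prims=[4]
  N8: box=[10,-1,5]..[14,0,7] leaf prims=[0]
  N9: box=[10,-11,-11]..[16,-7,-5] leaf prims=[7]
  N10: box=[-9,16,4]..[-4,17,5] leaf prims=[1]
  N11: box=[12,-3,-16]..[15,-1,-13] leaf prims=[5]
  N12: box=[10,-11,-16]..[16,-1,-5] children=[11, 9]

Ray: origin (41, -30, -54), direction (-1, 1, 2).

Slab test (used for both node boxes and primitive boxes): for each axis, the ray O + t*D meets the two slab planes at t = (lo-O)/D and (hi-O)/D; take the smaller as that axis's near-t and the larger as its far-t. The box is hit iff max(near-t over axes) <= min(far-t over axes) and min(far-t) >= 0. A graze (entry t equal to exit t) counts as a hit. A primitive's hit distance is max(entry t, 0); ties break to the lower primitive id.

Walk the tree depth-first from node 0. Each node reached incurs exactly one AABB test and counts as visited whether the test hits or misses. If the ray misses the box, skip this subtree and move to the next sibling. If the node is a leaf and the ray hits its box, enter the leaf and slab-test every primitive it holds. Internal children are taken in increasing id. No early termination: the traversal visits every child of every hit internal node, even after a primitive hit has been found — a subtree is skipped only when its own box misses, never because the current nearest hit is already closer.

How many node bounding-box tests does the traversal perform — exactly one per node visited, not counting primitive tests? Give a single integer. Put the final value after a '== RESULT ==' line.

Trace the traversal:
N0 x:[25,51] y:[12,47] z:[37/2,36] -> hit [25,36], descend [1, 2, 5, 12]
  N1 x:[27,43] y:[29,38] z:[59/2,36] -> hit [59/2,36], descend [3, 8]
    N3 x:[37,43] y:[37,38] z:[71/2,36] -> miss, prune
    N8 x:[27,31] y:[29,30] z:[59/2,61/2] -> hit [59/2,30] leaf, test {P0@t=59/2}
  N2 x:[42,51] y:[12,24] z:[37/2,55/2] -> miss, prune
  N5 x:[45,50] y:[34,47] z:[57/2,61/2] -> miss, prune
  N12 x:[25,31] y:[19,29] z:[19,49/2] -> miss, prune

7 AABB tests over nodes [0, 1, 3, 8, 2, 5, 12]; 1 leaf entered; closest P0.

== RESULT ==
7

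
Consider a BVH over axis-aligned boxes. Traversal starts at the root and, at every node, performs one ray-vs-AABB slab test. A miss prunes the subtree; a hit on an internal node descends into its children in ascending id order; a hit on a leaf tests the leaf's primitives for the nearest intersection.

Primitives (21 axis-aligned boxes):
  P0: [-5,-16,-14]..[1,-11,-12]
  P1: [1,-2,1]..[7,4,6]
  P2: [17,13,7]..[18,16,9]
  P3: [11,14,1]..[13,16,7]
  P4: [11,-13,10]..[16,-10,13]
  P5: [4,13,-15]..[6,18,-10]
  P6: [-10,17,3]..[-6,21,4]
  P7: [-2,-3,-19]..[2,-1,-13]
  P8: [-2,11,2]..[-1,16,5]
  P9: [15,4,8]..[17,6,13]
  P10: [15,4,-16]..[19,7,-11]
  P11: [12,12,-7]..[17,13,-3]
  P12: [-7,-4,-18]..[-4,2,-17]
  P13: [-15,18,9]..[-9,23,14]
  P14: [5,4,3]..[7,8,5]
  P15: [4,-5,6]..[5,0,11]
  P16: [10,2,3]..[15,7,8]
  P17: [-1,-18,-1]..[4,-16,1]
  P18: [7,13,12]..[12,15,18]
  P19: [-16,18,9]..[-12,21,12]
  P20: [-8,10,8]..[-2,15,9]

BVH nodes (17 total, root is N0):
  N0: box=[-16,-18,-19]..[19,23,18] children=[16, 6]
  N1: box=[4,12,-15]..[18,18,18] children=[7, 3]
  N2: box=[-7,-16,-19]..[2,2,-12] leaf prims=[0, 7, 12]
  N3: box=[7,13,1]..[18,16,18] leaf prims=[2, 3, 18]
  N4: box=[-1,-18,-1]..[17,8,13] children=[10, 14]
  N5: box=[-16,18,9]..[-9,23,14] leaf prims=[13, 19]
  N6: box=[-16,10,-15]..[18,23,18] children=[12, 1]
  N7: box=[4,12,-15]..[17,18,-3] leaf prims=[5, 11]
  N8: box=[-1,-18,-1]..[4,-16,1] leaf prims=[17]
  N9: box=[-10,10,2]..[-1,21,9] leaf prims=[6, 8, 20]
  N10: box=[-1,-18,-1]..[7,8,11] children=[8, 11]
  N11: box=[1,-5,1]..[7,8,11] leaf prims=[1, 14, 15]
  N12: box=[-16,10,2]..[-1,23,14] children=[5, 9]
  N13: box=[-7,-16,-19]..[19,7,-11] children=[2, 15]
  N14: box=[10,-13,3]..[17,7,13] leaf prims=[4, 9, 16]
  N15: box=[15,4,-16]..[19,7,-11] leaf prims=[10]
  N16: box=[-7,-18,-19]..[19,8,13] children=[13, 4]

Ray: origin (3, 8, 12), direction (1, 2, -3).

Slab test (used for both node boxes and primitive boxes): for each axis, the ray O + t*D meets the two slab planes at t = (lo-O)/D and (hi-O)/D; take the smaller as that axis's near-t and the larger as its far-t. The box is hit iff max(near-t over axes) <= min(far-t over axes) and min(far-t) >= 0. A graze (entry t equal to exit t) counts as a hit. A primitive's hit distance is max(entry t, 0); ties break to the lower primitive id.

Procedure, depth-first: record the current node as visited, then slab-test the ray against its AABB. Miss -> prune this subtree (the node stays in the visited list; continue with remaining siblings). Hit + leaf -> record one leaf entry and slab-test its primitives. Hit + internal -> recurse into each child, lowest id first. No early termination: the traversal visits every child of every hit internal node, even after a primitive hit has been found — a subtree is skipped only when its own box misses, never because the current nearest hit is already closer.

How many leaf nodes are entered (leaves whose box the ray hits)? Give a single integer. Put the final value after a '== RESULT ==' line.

Trace the traversal:
N0 x:[-19,16] y:[-13,15/2] z:[-2,31/3] -> hit [-2,15/2], descend [6, 16]
  N6 x:[-19,15] y:[1,15/2] z:[-2,9] -> hit [1,15/2], descend [1, 12]
    N1 x:[1,15] y:[2,5] z:[-2,9] -> hit [2,5], descend [3, 7]
      N3 x:[4,15] y:[5/2,4] z:[-2,11/3] -> miss, prune
      N7 x:[1,14] y:[2,5] z:[5,9] -> hit [5,5] leaf, test {P5(miss), P11(miss)}
    N12 x:[-19,-4] y:[1,15/2] z:[-2/3,10/3] -> miss, prune
  N16 x:[-10,16] y:[-13,0] z:[-1/3,31/3] -> hit [-1/3,0], descend [4, 13]
    N4 x:[-4,14] y:[-13,0] z:[-1/3,13/3] -> hit [-1/3,0], descend [10, 14]
      N10 x:[-4,4] y:[-13,0] z:[1/3,13/3] -> miss, prune
      N14 x:[7,14] y:[-21/2,-1/2] z:[-1/3,3] -> miss, prune
    N13 x:[-10,16] y:[-12,-1/2] z:[23/3,31/3] -> miss, prune

Visited [0, 6, 1, 3, 7, 12, 16, 4, 10, 14, 13]. Tests: 11 box, 1 leaf. Nearest: miss.

== RESULT ==
1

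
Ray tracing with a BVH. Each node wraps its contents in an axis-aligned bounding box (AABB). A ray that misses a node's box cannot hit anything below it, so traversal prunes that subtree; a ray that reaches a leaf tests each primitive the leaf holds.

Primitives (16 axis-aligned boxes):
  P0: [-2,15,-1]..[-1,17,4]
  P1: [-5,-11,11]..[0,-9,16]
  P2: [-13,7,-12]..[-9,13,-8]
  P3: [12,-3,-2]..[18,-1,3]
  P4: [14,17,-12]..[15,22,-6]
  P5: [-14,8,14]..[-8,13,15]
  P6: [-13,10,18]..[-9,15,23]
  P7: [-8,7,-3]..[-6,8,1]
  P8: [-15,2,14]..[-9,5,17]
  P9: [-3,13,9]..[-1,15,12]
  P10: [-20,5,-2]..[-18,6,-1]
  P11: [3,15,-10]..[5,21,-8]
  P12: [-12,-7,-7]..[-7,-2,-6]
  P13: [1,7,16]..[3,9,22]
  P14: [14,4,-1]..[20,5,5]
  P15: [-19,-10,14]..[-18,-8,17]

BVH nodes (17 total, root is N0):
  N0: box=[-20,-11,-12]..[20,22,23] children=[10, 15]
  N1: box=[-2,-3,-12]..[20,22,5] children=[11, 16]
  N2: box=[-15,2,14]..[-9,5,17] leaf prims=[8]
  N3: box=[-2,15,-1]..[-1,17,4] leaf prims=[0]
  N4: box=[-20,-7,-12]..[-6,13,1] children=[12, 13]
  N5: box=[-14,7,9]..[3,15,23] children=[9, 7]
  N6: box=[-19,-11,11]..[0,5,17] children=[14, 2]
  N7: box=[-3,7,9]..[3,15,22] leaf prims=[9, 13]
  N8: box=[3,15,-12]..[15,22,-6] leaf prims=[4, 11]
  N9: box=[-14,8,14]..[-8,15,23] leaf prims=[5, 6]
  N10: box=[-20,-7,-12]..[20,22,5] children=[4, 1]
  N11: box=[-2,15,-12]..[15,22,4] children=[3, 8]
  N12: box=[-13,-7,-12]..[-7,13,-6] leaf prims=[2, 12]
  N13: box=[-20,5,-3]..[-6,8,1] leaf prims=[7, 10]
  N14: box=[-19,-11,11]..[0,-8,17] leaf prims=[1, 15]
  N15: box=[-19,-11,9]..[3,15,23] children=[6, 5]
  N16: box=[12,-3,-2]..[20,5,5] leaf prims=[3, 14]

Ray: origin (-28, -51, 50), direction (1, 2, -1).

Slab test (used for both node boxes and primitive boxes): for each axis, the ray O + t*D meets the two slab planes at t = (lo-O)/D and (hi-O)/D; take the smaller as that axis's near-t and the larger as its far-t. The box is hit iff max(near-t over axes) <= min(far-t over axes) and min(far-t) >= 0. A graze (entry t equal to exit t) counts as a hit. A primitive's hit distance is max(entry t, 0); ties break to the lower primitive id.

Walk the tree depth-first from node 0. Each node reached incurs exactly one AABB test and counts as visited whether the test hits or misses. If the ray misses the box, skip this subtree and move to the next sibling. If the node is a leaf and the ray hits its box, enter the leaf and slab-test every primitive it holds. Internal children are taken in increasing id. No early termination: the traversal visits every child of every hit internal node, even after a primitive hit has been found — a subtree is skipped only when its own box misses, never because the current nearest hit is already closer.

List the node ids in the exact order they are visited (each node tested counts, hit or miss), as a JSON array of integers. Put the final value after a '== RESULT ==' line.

Trace the traversal:
N0 x:[8,48] y:[20,73/2] z:[27,62] -> hit [27,73/2], descend [10, 15]
  N10 x:[8,48] y:[22,73/2] z:[45,62] -> miss, prune
  N15 x:[9,31] y:[20,33] z:[27,41] -> hit [27,31], descend [5, 6]
    N5 x:[14,31] y:[29,33] z:[27,41] -> hit [29,31], descend [7, 9]
      N7 x:[25,31] y:[29,33] z:[28,41] -> hit [29,31] leaf, test {P9(miss), P13@t=29}
      N9 x:[14,20] y:[59/2,33] z:[27,36] -> miss, prune
    N6 x:[9,28] y:[20,28] z:[33,39] -> miss, prune

7 AABB tests over nodes [0, 10, 15, 5, 7, 9, 6]; 1 leaf entered; closest P13.

== RESULT ==
[0, 10, 15, 5, 7, 9, 6]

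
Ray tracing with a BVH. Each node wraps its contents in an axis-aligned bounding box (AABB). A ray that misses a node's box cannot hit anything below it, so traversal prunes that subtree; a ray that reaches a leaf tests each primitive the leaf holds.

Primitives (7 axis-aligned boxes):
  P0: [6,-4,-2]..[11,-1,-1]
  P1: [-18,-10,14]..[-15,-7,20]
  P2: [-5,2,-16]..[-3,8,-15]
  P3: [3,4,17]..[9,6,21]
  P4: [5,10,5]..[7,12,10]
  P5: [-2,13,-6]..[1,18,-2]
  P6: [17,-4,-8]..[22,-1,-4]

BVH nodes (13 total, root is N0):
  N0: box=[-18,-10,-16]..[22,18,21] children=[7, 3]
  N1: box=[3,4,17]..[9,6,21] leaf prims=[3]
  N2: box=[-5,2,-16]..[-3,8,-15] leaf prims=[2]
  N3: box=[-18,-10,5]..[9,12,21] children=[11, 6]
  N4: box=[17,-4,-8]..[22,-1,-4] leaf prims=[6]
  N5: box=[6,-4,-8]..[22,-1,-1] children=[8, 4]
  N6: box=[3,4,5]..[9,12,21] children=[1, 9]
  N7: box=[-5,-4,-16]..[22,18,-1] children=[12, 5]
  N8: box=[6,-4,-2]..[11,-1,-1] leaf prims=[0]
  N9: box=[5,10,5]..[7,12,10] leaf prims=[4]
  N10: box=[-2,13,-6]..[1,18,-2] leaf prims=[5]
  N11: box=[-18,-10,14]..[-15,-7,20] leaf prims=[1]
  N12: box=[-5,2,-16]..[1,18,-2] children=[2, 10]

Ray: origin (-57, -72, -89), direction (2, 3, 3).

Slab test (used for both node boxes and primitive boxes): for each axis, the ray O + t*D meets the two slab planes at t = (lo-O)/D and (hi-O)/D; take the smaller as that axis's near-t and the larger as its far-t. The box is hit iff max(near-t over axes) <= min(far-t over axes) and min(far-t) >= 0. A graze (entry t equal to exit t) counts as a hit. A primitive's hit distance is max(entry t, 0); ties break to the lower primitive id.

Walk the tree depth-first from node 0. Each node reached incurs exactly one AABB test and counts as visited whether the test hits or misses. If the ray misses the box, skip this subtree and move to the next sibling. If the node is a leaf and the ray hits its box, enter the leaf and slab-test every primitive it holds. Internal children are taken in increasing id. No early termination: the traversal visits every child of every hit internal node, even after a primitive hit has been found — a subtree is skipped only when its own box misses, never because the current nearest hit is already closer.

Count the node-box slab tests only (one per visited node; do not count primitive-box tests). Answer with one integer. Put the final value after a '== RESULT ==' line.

Traverse from the root:
N0 x:[39/2,79/2] y:[62/3,30] z:[73/3,110/3] -> hit [73/3,30], descend [3, 7]
  N3 x:[39/2,33] y:[62/3,28] z:[94/3,110/3] -> miss, prune
  N7 x:[26,79/2] y:[68/3,30] z:[73/3,88/3] -> hit [26,88/3], descend [5, 12]
    N5 x:[63/2,79/2] y:[68/3,71/3] z:[27,88/3] -> miss, prune
    N12 x:[26,29] y:[74/3,30] z:[73/3,29] -> hit [26,29], descend [2, 10]
      N2 x:[26,27] y:[74/3,80/3] z:[73/3,74/3] -> miss, prune
      N10 x:[55/2,29] y:[85/3,30] z:[83/3,29] -> hit [85/3,29] leaf, test {P5@t=85/3}

Visited [0, 3, 7, 5, 12, 2, 10]. Tests: 7 box, 1 leaf. Nearest: P5.

== RESULT ==
7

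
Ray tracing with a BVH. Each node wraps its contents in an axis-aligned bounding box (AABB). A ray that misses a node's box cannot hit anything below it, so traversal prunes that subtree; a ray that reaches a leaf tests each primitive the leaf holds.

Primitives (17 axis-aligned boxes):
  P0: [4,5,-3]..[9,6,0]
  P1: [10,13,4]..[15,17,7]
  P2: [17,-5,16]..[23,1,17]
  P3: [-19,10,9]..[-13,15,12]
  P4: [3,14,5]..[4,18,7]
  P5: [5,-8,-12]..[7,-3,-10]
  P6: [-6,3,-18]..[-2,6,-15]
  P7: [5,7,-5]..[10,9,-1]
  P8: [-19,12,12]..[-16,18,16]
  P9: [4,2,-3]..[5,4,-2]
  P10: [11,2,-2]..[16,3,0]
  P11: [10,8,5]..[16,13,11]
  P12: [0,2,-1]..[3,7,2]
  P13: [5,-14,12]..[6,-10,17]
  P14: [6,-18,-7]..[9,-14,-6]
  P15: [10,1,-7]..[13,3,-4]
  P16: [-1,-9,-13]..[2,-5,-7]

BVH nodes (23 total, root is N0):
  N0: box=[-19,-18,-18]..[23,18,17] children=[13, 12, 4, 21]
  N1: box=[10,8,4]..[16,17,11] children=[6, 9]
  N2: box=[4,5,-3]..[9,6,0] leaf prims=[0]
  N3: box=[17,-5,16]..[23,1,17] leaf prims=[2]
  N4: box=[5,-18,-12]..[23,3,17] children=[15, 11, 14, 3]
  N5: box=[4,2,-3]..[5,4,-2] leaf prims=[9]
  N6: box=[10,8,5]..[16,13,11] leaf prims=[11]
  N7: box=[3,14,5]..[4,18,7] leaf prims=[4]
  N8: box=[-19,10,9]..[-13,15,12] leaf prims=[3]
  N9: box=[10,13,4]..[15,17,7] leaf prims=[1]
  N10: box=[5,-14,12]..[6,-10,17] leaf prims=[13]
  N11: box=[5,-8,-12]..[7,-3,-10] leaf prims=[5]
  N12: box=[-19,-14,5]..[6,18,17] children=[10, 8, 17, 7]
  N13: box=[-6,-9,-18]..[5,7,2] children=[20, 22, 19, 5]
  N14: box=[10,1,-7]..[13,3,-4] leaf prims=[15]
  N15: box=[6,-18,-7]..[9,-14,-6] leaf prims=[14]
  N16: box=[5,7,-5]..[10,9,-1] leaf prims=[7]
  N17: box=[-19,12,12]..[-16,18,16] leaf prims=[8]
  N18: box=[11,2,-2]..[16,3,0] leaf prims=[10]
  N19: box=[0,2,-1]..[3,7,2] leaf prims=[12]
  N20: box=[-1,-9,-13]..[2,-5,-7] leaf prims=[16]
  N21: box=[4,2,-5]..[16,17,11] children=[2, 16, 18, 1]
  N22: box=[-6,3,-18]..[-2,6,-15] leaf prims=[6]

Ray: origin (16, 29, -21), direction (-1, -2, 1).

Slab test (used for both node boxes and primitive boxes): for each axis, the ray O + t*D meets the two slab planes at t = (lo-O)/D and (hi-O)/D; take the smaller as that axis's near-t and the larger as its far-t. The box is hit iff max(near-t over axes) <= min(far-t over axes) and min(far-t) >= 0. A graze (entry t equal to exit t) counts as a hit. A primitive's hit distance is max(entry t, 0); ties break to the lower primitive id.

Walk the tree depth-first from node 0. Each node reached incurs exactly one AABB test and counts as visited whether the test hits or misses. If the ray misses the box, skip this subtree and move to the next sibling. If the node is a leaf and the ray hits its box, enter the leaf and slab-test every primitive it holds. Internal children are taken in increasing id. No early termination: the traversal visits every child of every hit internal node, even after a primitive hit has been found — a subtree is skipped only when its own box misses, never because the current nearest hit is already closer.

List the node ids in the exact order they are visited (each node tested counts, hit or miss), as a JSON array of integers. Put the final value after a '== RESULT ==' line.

Traverse from the root:
N0 x:[-7,35] y:[11/2,47/2] z:[3,38] -> hit [11/2,47/2], descend [4, 12, 13, 21]
  N4 x:[-7,11] y:[13,47/2] z:[9,38] -> miss, prune
  N12 x:[10,35] y:[11/2,43/2] z:[26,38] -> miss, prune
  N13 x:[11,22] y:[11,19] z:[3,23] -> hit [11,19], descend [5, 19, 20, 22]
    N5 x:[11,12] y:[25/2,27/2] z:[18,19] -> miss, prune
    N19 x:[13,16] y:[11,27/2] z:[20,23] -> miss, prune
    N20 x:[14,17] y:[17,19] z:[8,14] -> miss, prune
    N22 x:[18,22] y:[23/2,13] z:[3,6] -> miss, prune
  N21 x:[0,12] y:[6,27/2] z:[16,32] -> miss, prune

Summary -> nodes [0, 4, 12, 13, 5, 19, 20, 22, 21]; box-tests=9; leaf-entries=0; first=miss

== RESULT ==
[0, 4, 12, 13, 5, 19, 20, 22, 21]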